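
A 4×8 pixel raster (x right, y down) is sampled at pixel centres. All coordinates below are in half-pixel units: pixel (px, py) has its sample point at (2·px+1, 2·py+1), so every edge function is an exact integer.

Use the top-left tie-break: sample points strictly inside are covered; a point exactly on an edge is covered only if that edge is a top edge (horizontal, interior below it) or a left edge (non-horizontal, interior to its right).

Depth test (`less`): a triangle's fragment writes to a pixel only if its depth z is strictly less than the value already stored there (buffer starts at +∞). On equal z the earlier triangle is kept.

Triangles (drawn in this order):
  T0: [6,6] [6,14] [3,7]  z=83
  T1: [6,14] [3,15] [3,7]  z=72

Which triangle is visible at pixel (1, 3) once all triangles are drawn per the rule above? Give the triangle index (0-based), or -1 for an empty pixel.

T0:
  2·area = 24
  edge (6, 6)→(6, 14): d=(0,8) right/bottom  bias=-1
  edge (6, 14)→(3, 7): d=(-3,-7) top-left  bias=+0
  edge (3, 7)→(6, 6): d=(3,-1) top-left  bias=+0
    (1,3)@(3, 7): e=[24,0,0] → X  [on edge]
    (2,3)@(5, 7): e=[8,14,2] → X
    (3,3)@(7, 7): e=[-8,28,4] → .
    (1,4)@(3, 9): e=[24,-6,6] → .
    (2,4)@(5, 9): e=[8,8,8] → X
    (3,4)@(7, 9): e=[-8,22,10] → .
    (2,5)@(5, 11): e=[8,2,14] → X
    (3,5)@(7, 11): e=[-8,16,16] → .
    (2,6)@(5, 13): e=[8,-4,20] → .
  covered (4 px):
    . . . .
    . . . .
    . . . .
    . X X .
    . . X .
    . . X .
    . . . .
    . . . .
T1:
  2·area = 24
  edge (6, 14)→(3, 15): d=(-3,1) right/bottom  bias=-1
  edge (3, 15)→(3, 7): d=(0,-8) top-left  bias=+0
  edge (3, 7)→(6, 14): d=(3,7) right/bottom  bias=-1
    (1,0)@(3, 1): e=[42,0,-18] → .  [on edge]
    (1,1)@(3, 3): e=[36,0,-12] → .  [on edge]
    (1,2)@(3, 5): e=[30,0,-6] → .  [on edge]
    (1,3)@(3, 7): e=[24,0,0] → .  [on edge]
    (1,4)@(3, 9): e=[18,0,6] → X  [on edge]
    (2,4)@(5, 9): e=[16,16,-8] → .
    (1,5)@(3, 11): e=[12,0,12] → X  [on edge]
    (2,5)@(5, 11): e=[10,16,-2] → .
    (1,6)@(3, 13): e=[6,0,18] → X  [on edge]
    (2,6)@(5, 13): e=[4,16,4] → X
    (3,6)@(7, 13): e=[2,32,-10] → .
    (1,7)@(3, 15): e=[0,0,24] → .  [on edge]
  covered (4 px):
    . . . .
    . . . .
    . . . .
    . . . .
    . X . .
    . X . .
    . X X .
    . . . .

Z-buffer (winner per pixel, '.' = empty):
  . . . .
  . . . .
  . . . .
  . 0 0 .
  . 1 0 .
  . 1 0 .
  . 1 1 .
  . . . .

Answer: 0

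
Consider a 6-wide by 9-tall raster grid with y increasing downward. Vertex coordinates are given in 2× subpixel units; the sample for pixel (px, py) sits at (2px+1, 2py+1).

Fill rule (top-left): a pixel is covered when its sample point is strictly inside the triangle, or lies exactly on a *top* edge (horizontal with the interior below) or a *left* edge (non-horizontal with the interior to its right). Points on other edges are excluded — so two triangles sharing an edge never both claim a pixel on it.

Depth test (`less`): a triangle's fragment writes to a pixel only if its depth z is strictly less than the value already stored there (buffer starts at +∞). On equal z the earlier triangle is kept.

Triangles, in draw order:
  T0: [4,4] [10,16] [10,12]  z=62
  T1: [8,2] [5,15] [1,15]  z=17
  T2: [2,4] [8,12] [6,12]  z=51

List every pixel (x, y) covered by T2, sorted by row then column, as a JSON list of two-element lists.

T0:
  2·area = 24  (B↔C swapped to make it positive)
  edge (4, 4)→(10, 12): d=(6,8) right/bottom  bias=-1
  edge (10, 12)→(10, 16): d=(0,4) right/bottom  bias=-1
  edge (10, 16)→(4, 4): d=(-6,-12) top-left  bias=+0
    (3,4)@(7, 9): e=[6,12,6] → #
    (4,4)@(9, 9): e=[-10,4,30] → ·
    (3,5)@(7, 11): e=[18,12,-6] → ·
    (4,5)@(9, 11): e=[2,4,18] → #
    (5,5)@(11, 11): e=[-14,-4,42] → ·
    (4,6)@(9, 13): e=[14,4,6] → #
    (5,6)@(11, 13): e=[-2,-4,30] → ·
    (4,7)@(9, 15): e=[26,4,-6] → ·
  covered (3 px):
    · · · · · ·
    · · · · · ·
    · · · · · ·
    · · · · · ·
    · · · # · ·
    · · · · # ·
    · · · · # ·
    · · · · · ·
    · · · · · ·
T1:
  2·area = 52
  edge (8, 2)→(5, 15): d=(-3,13) right/bottom  bias=-1
  edge (5, 15)→(1, 15): d=(-4,0) right/bottom  bias=-1
  edge (1, 15)→(8, 2): d=(7,-13) top-left  bias=+0
    (3,2)@(7, 5): e=[4,40,8] → #
    (4,2)@(9, 5): e=[-22,40,34] → ·
    (3,3)@(7, 7): e=[-2,32,22] → ·
    (2,4)@(5, 9): e=[18,24,10] → #
    (3,4)@(7, 9): e=[-8,24,36] → ·
    (2,5)@(5, 11): e=[12,16,24] → #
    (3,5)@(7, 11): e=[-14,16,50] → ·
    (1,6)@(3, 13): e=[32,8,12] → #
    (3,6)@(7, 13): e=[-20,8,64] → ·
    (0,7)@(1, 15): e=[52,0,0] → ·  [on edge]
    (1,7)@(3, 15): e=[26,0,26] → ·  [on edge]
    (2,7)@(5, 15): e=[0,0,52] → ·  [on edge]
    (3,7)@(7, 15): e=[-26,0,78] → ·  [on edge]
    (4,7)@(9, 15): e=[-52,0,104] → ·  [on edge]
    (5,7)@(11, 15): e=[-78,0,130] → ·  [on edge]
  covered (5 px):
    · · · · · ·
    · · · · · ·
    · · · # · ·
    · · · · · ·
    · · # · · ·
    · · # · · ·
    · # # · · ·
    · · · · · ·
    · · · · · ·
T2:
  2·area = 16
  edge (2, 4)→(8, 12): d=(6,8) right/bottom  bias=-1
  edge (8, 12)→(6, 12): d=(-2,0) right/bottom  bias=-1
  edge (6, 12)→(2, 4): d=(-4,-8) top-left  bias=+0
    (2,4)@(5, 9): e=[6,6,4] → #
    (3,4)@(7, 9): e=[-10,6,20] → ·
    (2,5)@(5, 11): e=[18,2,-4] → ·
    (3,5)@(7, 11): e=[2,2,12] → #
    (4,5)@(9, 11): e=[-14,2,28] → ·
    (3,6)@(7, 13): e=[14,-2,4] → ·
  covered (2 px):
    · · · · · ·
    · · · · · ·
    · · · · · ·
    · · · · · ·
    · · # · · ·
    · · · # · ·
    · · · · · ·
    · · · · · ·
    · · · · · ·

Answer: [[2,4],[3,5]]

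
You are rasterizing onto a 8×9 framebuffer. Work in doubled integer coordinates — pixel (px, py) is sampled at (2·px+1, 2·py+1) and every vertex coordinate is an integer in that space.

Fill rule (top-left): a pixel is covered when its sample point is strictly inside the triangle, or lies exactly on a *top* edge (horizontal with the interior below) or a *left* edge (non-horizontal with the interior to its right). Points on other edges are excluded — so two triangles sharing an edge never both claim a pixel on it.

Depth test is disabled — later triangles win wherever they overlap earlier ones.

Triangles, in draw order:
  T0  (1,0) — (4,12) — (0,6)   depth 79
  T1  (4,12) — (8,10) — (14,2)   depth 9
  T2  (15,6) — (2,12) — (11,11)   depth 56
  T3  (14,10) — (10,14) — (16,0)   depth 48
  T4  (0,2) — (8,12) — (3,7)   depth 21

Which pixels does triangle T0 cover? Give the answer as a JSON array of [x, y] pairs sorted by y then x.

T0:
  2·area = 30
  edge (1, 0)→(4, 12): d=(3,12) right/bottom  bias=-1
  edge (4, 12)→(0, 6): d=(-4,-6) top-left  bias=+0
  edge (0, 6)→(1, 0): d=(1,-6) top-left  bias=+0
    (0,0)@(1, 1): e=[3,26,1] → █
    (1,0)@(3, 1): e=[-21,38,13] → ·
    (0,1)@(1, 3): e=[9,18,3] → █
    (1,1)@(3, 3): e=[-15,30,15] → ·
    (0,2)@(1, 5): e=[15,10,5] → █
    (1,2)@(3, 5): e=[-9,22,17] → ·
    (0,3)@(1, 7): e=[21,2,7] → █
    (1,3)@(3, 7): e=[-3,14,19] → ·
    (0,4)@(1, 9): e=[27,-6,9] → ·
    (1,4)@(3, 9): e=[3,6,21] → █
    (2,4)@(5, 9): e=[-21,18,33] → ·
    (1,5)@(3, 11): e=[9,-2,23] → ·
  covered (5 px):
    █ · · · · · · ·
    █ · · · · · · ·
    █ · · · · · · ·
    █ · · · · · · ·
    · █ · · · · · ·
    · · · · · · · ·
    · · · · · · · ·
    · · · · · · · ·
    · · · · · · · ·
T1:
  2·area = 20  (B↔C swapped to make it positive)
  edge (4, 12)→(14, 2): d=(10,-10) top-left  bias=+0
  edge (14, 2)→(8, 10): d=(-6,8) right/bottom  bias=-1
  edge (8, 10)→(4, 12): d=(-4,2) right/bottom  bias=-1
    (7,0)@(15, 1): e=[0,-2,22] → ·  [on edge]
    (6,1)@(13, 3): e=[0,2,18] → █  [on edge]
    (7,1)@(15, 3): e=[20,-14,14] → ·
    (5,2)@(11, 5): e=[0,6,14] → █  [on edge]
    (6,2)@(13, 5): e=[20,-10,10] → ·
    (4,3)@(9, 7): e=[0,10,10] → █  [on edge]
    (5,3)@(11, 7): e=[20,-6,6] → ·
    (3,4)@(7, 9): e=[0,14,6] → █  [on edge]
    (4,4)@(9, 9): e=[20,-2,2] → ·
    (2,5)@(5, 11): e=[0,18,2] → █  [on edge]
    (3,5)@(7, 11): e=[20,2,-2] → ·
    (1,6)@(3, 13): e=[0,22,-2] → ·  [on edge]
    (0,7)@(1, 15): e=[0,26,-6] → ·  [on edge]
  covered (5 px):
    · · · · · · · ·
    · · · · · · █ ·
    · · · · · █ · ·
    · · · · █ · · ·
    · · · █ · · · ·
    · · █ · · · · ·
    · · · · · · · ·
    · · · · · · · ·
    · · · · · · · ·
T2:
  2·area = 41  (B↔C swapped to make it positive)
  edge (15, 6)→(11, 11): d=(-4,5) right/bottom  bias=-1
  edge (11, 11)→(2, 12): d=(-9,1) right/bottom  bias=-1
  edge (2, 12)→(15, 6): d=(13,-6) top-left  bias=+0
    (6,3)@(13, 7): e=[6,34,1] → █
    (7,3)@(15, 7): e=[-4,32,13] → ·
    (4,4)@(9, 9): e=[18,20,3] → █
    (5,4)@(11, 9): e=[8,18,15] → █
    (6,4)@(13, 9): e=[-2,16,27] → ·
    (2,5)@(5, 11): e=[30,6,5] → █
    (3,5)@(7, 11): e=[20,4,17] → █
    (5,5)@(11, 11): e=[0,0,41] → ·  [on edge]
    (2,6)@(5, 13): e=[22,-12,31] → ·
    (3,6)@(7, 13): e=[12,-14,43] → ·
    (4,6)@(9, 13): e=[2,-16,55] → ·
  covered (6 px):
    · · · · · · · ·
    · · · · · · · ·
    · · · · · · · ·
    · · · · · · █ ·
    · · · · █ █ · ·
    · · █ █ █ · · ·
    · · · · · · · ·
    · · · · · · · ·
    · · · · · · · ·
T3:
  2·area = 32
  edge (14, 10)→(10, 14): d=(-4,4) right/bottom  bias=-1
  edge (10, 14)→(16, 0): d=(6,-14) top-left  bias=+0
  edge (16, 0)→(14, 10): d=(-2,10) right/bottom  bias=-1
    (7,1)@(15, 3): e=[24,4,4] → █
    (7,2)@(15, 5): e=[16,16,0] → ·  [on edge]
    (6,3)@(13, 7): e=[16,0,16] → █  [on edge]
    (7,3)@(15, 7): e=[8,28,-4] → ·
    (6,4)@(13, 9): e=[8,12,12] → █
    (7,4)@(15, 9): e=[0,40,-8] → ·  [on edge]
    (6,5)@(13, 11): e=[0,24,8] → ·  [on edge]
    (5,6)@(11, 13): e=[0,8,24] → ·  [on edge]
    (4,7)@(9, 15): e=[0,-8,40] → ·  [on edge]
    (6,7)@(13, 15): e=[-16,48,0] → ·  [on edge]
    (3,8)@(7, 17): e=[0,-24,56] → ·  [on edge]
  covered (3 px):
    · · · · · · · ·
    · · · · · · · █
    · · · · · · · ·
    · · · · · · █ ·
    · · · · · · █ ·
    · · · · · · · ·
    · · · · · · · ·
    · · · · · · · ·
    · · · · · · · ·
T4:
  2·area = 10
  edge (0, 2)→(8, 12): d=(8,10) right/bottom  bias=-1
  edge (8, 12)→(3, 7): d=(-5,-5) top-left  bias=+0
  edge (3, 7)→(0, 2): d=(-3,-5) top-left  bias=+0
    (0,2)@(1, 5): e=[14,0,-4] → ·  [on edge]
    (1,3)@(3, 7): e=[10,0,0] → █  [on edge]
    (2,3)@(5, 7): e=[-10,10,10] → ·
    (1,4)@(3, 9): e=[26,-10,-6] → ·
    (2,4)@(5, 9): e=[6,0,4] → █  [on edge]
    (3,4)@(7, 9): e=[-14,10,14] → ·
    (2,5)@(5, 11): e=[22,-10,-2] → ·
    (3,5)@(7, 11): e=[2,0,8] → █  [on edge]
    (4,5)@(9, 11): e=[-18,10,18] → ·
    (3,6)@(7, 13): e=[18,-10,2] → ·
    (4,6)@(9, 13): e=[-2,0,12] → ·  [on edge]
    (5,7)@(11, 15): e=[-6,0,16] → ·  [on edge]
    (4,8)@(9, 17): e=[30,-20,0] → ·  [on edge]
    (6,8)@(13, 17): e=[-10,0,20] → ·  [on edge]
  covered (3 px):
    · · · · · · · ·
    · · · · · · · ·
    · · · · · · · ·
    · █ · · · · · ·
    · · █ · · · · ·
    · · · █ · · · ·
    · · · · · · · ·
    · · · · · · · ·
    · · · · · · · ·

Answer: [[0,0],[0,1],[0,2],[0,3],[1,4]]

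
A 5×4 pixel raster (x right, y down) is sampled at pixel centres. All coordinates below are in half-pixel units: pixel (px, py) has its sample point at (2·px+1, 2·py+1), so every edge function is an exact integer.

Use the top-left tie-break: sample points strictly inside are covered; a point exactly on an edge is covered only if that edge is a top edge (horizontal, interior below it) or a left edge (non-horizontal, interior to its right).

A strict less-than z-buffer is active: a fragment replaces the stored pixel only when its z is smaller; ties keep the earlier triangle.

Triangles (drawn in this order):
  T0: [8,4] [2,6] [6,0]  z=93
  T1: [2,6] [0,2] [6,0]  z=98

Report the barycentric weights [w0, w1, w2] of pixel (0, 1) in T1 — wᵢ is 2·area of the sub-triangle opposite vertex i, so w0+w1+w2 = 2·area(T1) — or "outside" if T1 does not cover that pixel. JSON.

T0:
  2·area = 28
  edge (8, 4)→(2, 6): d=(-6,2) right/bottom  bias=-1
  edge (2, 6)→(6, 0): d=(4,-6) top-left  bias=+0
  edge (6, 0)→(8, 4): d=(2,4) right/bottom  bias=-1
    (2,1)@(5, 3): e=[12,6,10] → X
    (3,1)@(7, 3): e=[8,18,2] → X
    (4,1)@(9, 3): e=[4,30,-6] → .
    (1,2)@(3, 5): e=[4,2,22] → X
    (2,2)@(5, 5): e=[0,14,14] → .  [on edge]
    (3,2)@(7, 5): e=[-4,26,6] → .
    (1,3)@(3, 7): e=[-8,10,26] → .
  covered (3 px):
    . . . . .
    . . X X .
    . X . . .
    . . . . .
T1:
  2·area = 28
  edge (2, 6)→(0, 2): d=(-2,-4) top-left  bias=+0
  edge (0, 2)→(6, 0): d=(6,-2) top-left  bias=+0
  edge (6, 0)→(2, 6): d=(-4,6) right/bottom  bias=-1
    (1,0)@(3, 1): e=[14,0,14] → X  [on edge]
    (2,0)@(5, 1): e=[22,4,2] → X
    (3,0)@(7, 1): e=[30,8,-10] → .
    (0,1)@(1, 3): e=[2,8,18] → X
    (2,1)@(5, 3): e=[18,16,-6] → .
    (0,2)@(1, 5): e=[-2,20,10] → .
    (1,2)@(3, 5): e=[6,24,-2] → .
  covered (4 px):
    . X X . .
    X X . . .
    . . . . .
    . . . . .

Answer: [8,18,2]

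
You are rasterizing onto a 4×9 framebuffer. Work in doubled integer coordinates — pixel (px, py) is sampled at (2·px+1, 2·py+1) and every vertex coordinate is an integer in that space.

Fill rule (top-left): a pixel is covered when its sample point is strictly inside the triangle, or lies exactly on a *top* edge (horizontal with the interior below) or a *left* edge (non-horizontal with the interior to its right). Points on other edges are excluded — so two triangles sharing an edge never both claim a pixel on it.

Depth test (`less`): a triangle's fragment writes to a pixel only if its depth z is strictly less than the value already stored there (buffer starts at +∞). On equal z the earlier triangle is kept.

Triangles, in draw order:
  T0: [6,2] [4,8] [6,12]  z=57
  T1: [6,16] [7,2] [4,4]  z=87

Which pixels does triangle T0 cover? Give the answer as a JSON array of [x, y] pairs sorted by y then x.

T0:
  2·area = 20  (B↔C swapped to make it positive)
  edge (6, 2)→(6, 12): d=(0,10) right/bottom  bias=-1
  edge (6, 12)→(4, 8): d=(-2,-4) top-left  bias=+0
  edge (4, 8)→(6, 2): d=(2,-6) top-left  bias=+0
    (2,2)@(5, 5): e=[10,10,0] → █  [on edge]
    (3,2)@(7, 5): e=[-10,18,12] → ·
    (2,3)@(5, 7): e=[10,6,4] → █
    (3,3)@(7, 7): e=[-10,14,16] → ·
    (2,4)@(5, 9): e=[10,2,8] → █
    (3,4)@(7, 9): e=[-10,10,20] → ·
    (1,5)@(3, 11): e=[30,-10,0] → ·  [on edge]
    (2,5)@(5, 11): e=[10,-2,12] → ·
    (0,8)@(1, 17): e=[50,-30,0] → ·  [on edge]
  covered (3 px):
    · · · ·
    · · · ·
    · · █ ·
    · · █ ·
    · · █ ·
    · · · ·
    · · · ·
    · · · ·
    · · · ·
T1:
  2·area = 40  (B↔C swapped to make it positive)
  edge (6, 16)→(4, 4): d=(-2,-12) top-left  bias=+0
  edge (4, 4)→(7, 2): d=(3,-2) top-left  bias=+0
  edge (7, 2)→(6, 16): d=(-1,14) right/bottom  bias=-1
    (2,2)@(5, 5): e=[10,5,25] → █
    (3,2)@(7, 5): e=[34,9,-3] → ·
    (2,3)@(5, 7): e=[6,11,23] → █
    (3,3)@(7, 7): e=[30,15,-5] → ·
    (2,4)@(5, 9): e=[2,17,21] → █
    (3,4)@(7, 9): e=[26,21,-7] → ·
    (2,5)@(5, 11): e=[-2,23,19] → ·
  covered (3 px):
    · · · ·
    · · · ·
    · · █ ·
    · · █ ·
    · · █ ·
    · · · ·
    · · · ·
    · · · ·
    · · · ·

Final: [[2,2],[2,3],[2,4]]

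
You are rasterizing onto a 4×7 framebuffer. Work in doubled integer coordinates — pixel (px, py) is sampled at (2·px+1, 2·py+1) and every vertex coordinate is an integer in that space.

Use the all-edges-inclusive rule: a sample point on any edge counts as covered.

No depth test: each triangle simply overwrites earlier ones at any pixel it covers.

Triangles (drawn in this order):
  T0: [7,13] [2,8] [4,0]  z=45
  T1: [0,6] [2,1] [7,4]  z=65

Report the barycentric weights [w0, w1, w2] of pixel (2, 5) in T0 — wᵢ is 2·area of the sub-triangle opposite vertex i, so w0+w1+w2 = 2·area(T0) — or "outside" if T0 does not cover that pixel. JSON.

T0:
  2·area = 50
  edge (7, 13)→(2, 8): d=(-5,-5) inclusive
  edge (2, 8)→(4, 0): d=(2,-8) inclusive
  edge (4, 0)→(7, 13): d=(3,13) inclusive
    (1,2)@(3, 5): e=[20,2,28] → #
    (2,2)@(5, 5): e=[30,18,2] → #
    (3,2)@(7, 5): e=[40,34,-24] → ·
    (0,3)@(1, 7): e=[0,-10,60] → ·  [on edge]
    (1,3)@(3, 7): e=[10,6,34] → #
    (3,3)@(7, 7): e=[30,38,-18] → ·
    (1,4)@(3, 9): e=[0,10,40] → #  [on edge]
    (3,4)@(7, 9): e=[20,42,-12] → ·
    (1,5)@(3, 11): e=[-10,14,46] → ·
    (2,5)@(5, 11): e=[0,30,20] → #  [on edge]
    (3,5)@(7, 11): e=[10,46,-6] → ·
    (2,6)@(5, 13): e=[-10,34,26] → ·
    (3,6)@(7, 13): e=[0,50,0] → #  [on edge]
  covered (8 px):
    · · · ·
    · · · ·
    · # # ·
    · # # ·
    · # # ·
    · · # ·
    · · · #
T1:
  2·area = 31
  edge (0, 6)→(2, 1): d=(2,-5) inclusive
  edge (2, 1)→(7, 4): d=(5,3) inclusive
  edge (7, 4)→(0, 6): d=(-7,2) inclusive
    (1,1)@(3, 3): e=[9,7,15] → #
    (2,1)@(5, 3): e=[19,1,11] → #
    (3,1)@(7, 3): e=[29,-5,7] → ·
    (0,2)@(1, 5): e=[3,23,5] → #
    (2,2)@(5, 5): e=[23,11,-3] → ·
    (0,3)@(1, 7): e=[7,33,-9] → ·
    (1,3)@(3, 7): e=[17,27,-13] → ·
  covered (4 px):
    · · · ·
    · # # ·
    # # · ·
    · · · ·
    · · · ·
    · · · ·
    · · · ·

Final: [30,20,0]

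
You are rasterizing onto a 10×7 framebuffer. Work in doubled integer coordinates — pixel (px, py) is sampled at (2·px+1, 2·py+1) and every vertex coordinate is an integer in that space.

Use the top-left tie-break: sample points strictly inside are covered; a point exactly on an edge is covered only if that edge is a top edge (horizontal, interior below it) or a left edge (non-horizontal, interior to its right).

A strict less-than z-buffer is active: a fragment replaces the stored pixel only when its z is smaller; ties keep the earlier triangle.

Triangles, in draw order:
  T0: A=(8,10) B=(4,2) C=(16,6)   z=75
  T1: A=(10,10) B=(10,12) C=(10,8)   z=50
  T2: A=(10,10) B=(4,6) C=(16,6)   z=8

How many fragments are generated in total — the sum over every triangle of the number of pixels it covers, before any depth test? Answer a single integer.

T0:
  2·area = 80
  edge (8, 10)→(4, 2): d=(-4,-8) top-left  bias=+0
  edge (4, 2)→(16, 6): d=(12,4) right/bottom  bias=-1
  edge (16, 6)→(8, 10): d=(-8,4) right/bottom  bias=-1
    (0,0)@(1, 1): e=[-20,0,100] → ·  [on edge]
    (2,1)@(5, 3): e=[4,8,68] → #
    (3,1)@(7, 3): e=[20,0,60] → ·  [on edge]
    (2,2)@(5, 5): e=[-4,32,52] → ·
    (3,2)@(7, 5): e=[12,24,44] → #
    (4,2)@(9, 5): e=[28,16,36] → #
    (5,2)@(11, 5): e=[44,8,28] → #
    (6,2)@(13, 5): e=[60,0,20] → ·  [on edge]
    (3,3)@(7, 7): e=[4,48,28] → #
    (6,3)@(13, 7): e=[52,24,4] → #
    (7,3)@(15, 7): e=[68,16,-4] → ·
    (9,3)@(19, 7): e=[100,0,-20] → ·  [on edge]
  covered (9 px):
    · · · · · · · · · ·
    · · # · · · · · · ·
    · · · # # # · · · ·
    · · · # # # # · · ·
    · · · · # · · · · ·
    · · · · · · · · · ·
    · · · · · · · · · ·
T1:
  degenerate (2·area = 0) — covers nothing
T2:
  2·area = 48
  edge (10, 10)→(4, 6): d=(-6,-4) top-left  bias=+0
  edge (4, 6)→(16, 6): d=(12,0) top-left  bias=+0
  edge (16, 6)→(10, 10): d=(-6,4) right/bottom  bias=-1
    (3,3)@(7, 7): e=[6,12,30] → #
    (4,3)@(9, 7): e=[14,12,22] → #
    (5,3)@(11, 7): e=[22,12,14] → #
    (6,3)@(13, 7): e=[30,12,6] → #
    (7,3)@(15, 7): e=[38,12,-2] → ·
    (3,4)@(7, 9): e=[-6,36,18] → ·
    (4,4)@(9, 9): e=[2,36,10] → #
    (6,4)@(13, 9): e=[18,36,-6] → ·
    (4,5)@(9, 11): e=[-10,60,-2] → ·
    (5,5)@(11, 11): e=[-2,60,-10] → ·
  covered (6 px):
    · · · · · · · · · ·
    · · · · · · · · · ·
    · · · · · · · · · ·
    · · · # # # # · · ·
    · · · · # # · · · ·
    · · · · · · · · · ·
    · · · · · · · · · ·

Final: 15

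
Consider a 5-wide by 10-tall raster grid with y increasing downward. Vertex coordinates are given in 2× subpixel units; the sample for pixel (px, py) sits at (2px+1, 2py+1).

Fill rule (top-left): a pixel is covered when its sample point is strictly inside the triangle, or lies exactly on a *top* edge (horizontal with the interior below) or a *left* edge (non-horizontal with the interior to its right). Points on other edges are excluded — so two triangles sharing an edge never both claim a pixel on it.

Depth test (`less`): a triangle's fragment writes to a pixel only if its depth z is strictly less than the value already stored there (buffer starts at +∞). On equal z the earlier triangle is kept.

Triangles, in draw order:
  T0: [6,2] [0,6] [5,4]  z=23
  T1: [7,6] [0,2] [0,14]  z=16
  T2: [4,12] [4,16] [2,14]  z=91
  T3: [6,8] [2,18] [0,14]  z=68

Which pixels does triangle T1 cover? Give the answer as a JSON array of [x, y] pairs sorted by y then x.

T0:
  2·area = 8  (B↔C swapped to make it positive)
  edge (6, 2)→(5, 4): d=(-1,2) right/bottom  bias=-1
  edge (5, 4)→(0, 6): d=(-5,2) right/bottom  bias=-1
  edge (0, 6)→(6, 2): d=(6,-4) top-left  bias=+0
    (2,1)@(5, 3): e=[1,5,2] → █
    (3,1)@(7, 3): e=[-3,1,10] → ·
    (2,2)@(5, 5): e=[-1,-5,14] → ·
  covered (1 px):
    · · · · ·
    · · █ · ·
    · · · · ·
    · · · · ·
    · · · · ·
    · · · · ·
    · · · · ·
    · · · · ·
    · · · · ·
    · · · · ·
T1:
  2·area = 84  (B↔C swapped to make it positive)
  edge (7, 6)→(0, 14): d=(-7,8) right/bottom  bias=-1
  edge (0, 14)→(0, 2): d=(0,-12) top-left  bias=+0
  edge (0, 2)→(7, 6): d=(7,4) right/bottom  bias=-1
    (0,1)@(1, 3): e=[69,12,3] → █
    (1,1)@(3, 3): e=[53,36,-5] → ·
    (0,2)@(1, 5): e=[55,12,17] → █
    (1,2)@(3, 5): e=[39,36,9] → █
    (2,2)@(5, 5): e=[23,60,1] → █
    (3,2)@(7, 5): e=[7,84,-7] → ·
    (0,3)@(1, 7): e=[41,12,31] → █
    (3,3)@(7, 7): e=[-7,84,7] → ·
    (0,4)@(1, 9): e=[27,12,45] → █
    (2,4)@(5, 9): e=[-5,60,29] → ·
    (0,5)@(1, 11): e=[13,12,59] → █
    (1,5)@(3, 11): e=[-3,36,51] → ·
  covered (10 px):
    · · · · ·
    █ · · · ·
    █ █ █ · ·
    █ █ █ · ·
    █ █ · · ·
    █ · · · ·
    · · · · ·
    · · · · ·
    · · · · ·
    · · · · ·
T2:
  2·area = 8
  edge (4, 12)→(4, 16): d=(0,4) right/bottom  bias=-1
  edge (4, 16)→(2, 14): d=(-2,-2) top-left  bias=+0
  edge (2, 14)→(4, 12): d=(2,-2) top-left  bias=+0
    (4,3)@(9, 7): e=[-20,28,0] → ·  [on edge]
    (3,4)@(7, 9): e=[-12,20,0] → ·  [on edge]
    (2,5)@(5, 11): e=[-4,12,0] → ·  [on edge]
    (0,6)@(1, 13): e=[12,0,-4] → ·  [on edge]
    (1,6)@(3, 13): e=[4,4,0] → █  [on edge]
    (2,6)@(5, 13): e=[-4,8,4] → ·
    (0,7)@(1, 15): e=[12,-4,0] → ·  [on edge]
    (1,7)@(3, 15): e=[4,0,4] → █  [on edge]
    (2,7)@(5, 15): e=[-4,4,8] → ·
    (1,8)@(3, 17): e=[4,-4,8] → ·
    (2,8)@(5, 17): e=[-4,0,12] → ·  [on edge]
    (3,9)@(7, 19): e=[-12,0,20] → ·  [on edge]
  covered (2 px):
    · · · · ·
    · · · · ·
    · · · · ·
    · · · · ·
    · · · · ·
    · · · · ·
    · █ · · ·
    · █ · · ·
    · · · · ·
    · · · · ·
T3:
  2·area = 36
  edge (6, 8)→(2, 18): d=(-4,10) right/bottom  bias=-1
  edge (2, 18)→(0, 14): d=(-2,-4) top-left  bias=+0
  edge (0, 14)→(6, 8): d=(6,-6) top-left  bias=+0
    (4,2)@(9, 5): e=[-18,54,0] → ·  [on edge]
    (3,3)@(7, 7): e=[-6,42,0] → ·  [on edge]
    (2,4)@(5, 9): e=[6,30,0] → █  [on edge]
    (3,4)@(7, 9): e=[-14,38,12] → ·
    (1,5)@(3, 11): e=[18,18,0] → █  [on edge]
    (2,5)@(5, 11): e=[-2,26,12] → ·
    (0,6)@(1, 13): e=[30,6,0] → █  [on edge]
    (2,6)@(5, 13): e=[-10,22,24] → ·
    (0,7)@(1, 15): e=[22,2,12] → █
    (2,7)@(5, 15): e=[-18,18,36] → ·
    (0,8)@(1, 17): e=[14,-2,24] → ·
    (1,8)@(3, 17): e=[-6,6,36] → ·
  covered (6 px):
    · · · · ·
    · · · · ·
    · · · · ·
    · · · · ·
    · · █ · ·
    · █ · · ·
    █ █ · · ·
    █ █ · · ·
    · · · · ·
    · · · · ·

Result: [[0,1],[0,2],[1,2],[2,2],[0,3],[1,3],[2,3],[0,4],[1,4],[0,5]]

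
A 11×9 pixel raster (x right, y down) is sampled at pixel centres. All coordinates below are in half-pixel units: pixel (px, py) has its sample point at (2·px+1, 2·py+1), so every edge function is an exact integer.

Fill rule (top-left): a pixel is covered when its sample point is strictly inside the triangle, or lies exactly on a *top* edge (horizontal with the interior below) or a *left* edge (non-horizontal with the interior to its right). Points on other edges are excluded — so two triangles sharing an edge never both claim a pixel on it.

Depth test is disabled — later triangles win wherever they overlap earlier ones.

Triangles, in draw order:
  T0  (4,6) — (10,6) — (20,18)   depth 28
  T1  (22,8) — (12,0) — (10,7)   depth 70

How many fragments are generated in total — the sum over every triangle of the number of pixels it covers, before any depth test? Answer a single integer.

T0:
  2·area = 72
  edge (4, 6)→(10, 6): d=(6,0) top-left  bias=+0
  edge (10, 6)→(20, 18): d=(10,12) right/bottom  bias=-1
  edge (20, 18)→(4, 6): d=(-16,-12) top-left  bias=+0
    (3,3)@(7, 7): e=[6,46,20] → █
    (4,3)@(9, 7): e=[6,22,44] → █
    (5,3)@(11, 7): e=[6,-2,68] → ·
    (3,4)@(7, 9): e=[18,66,-12] → ·
    (4,4)@(9, 9): e=[18,42,12] → █
    (5,4)@(11, 9): e=[18,18,36] → █
    (6,4)@(13, 9): e=[18,-6,60] → ·
    (4,5)@(9, 11): e=[30,62,-20] → ·
    (5,5)@(11, 11): e=[30,38,4] → █
    (6,5)@(13, 11): e=[30,14,28] → █
    (7,5)@(15, 11): e=[30,-10,52] → ·
    (5,6)@(11, 13): e=[42,58,-28] → ·
  covered (9 px):
    · · · · · · · · · · ·
    · · · · · · · · · · ·
    · · · · · · · · · · ·
    · · · █ █ · · · · · ·
    · · · · █ █ · · · · ·
    · · · · · █ █ · · · ·
    · · · · · · · █ · · ·
    · · · · · · · · █ · ·
    · · · · · · · · · █ ·
T1:
  2·area = 86  (B↔C swapped to make it positive)
  edge (22, 8)→(10, 7): d=(-12,-1) top-left  bias=+0
  edge (10, 7)→(12, 0): d=(2,-7) top-left  bias=+0
  edge (12, 0)→(22, 8): d=(10,8) right/bottom  bias=-1
    (6,0)@(13, 1): e=[75,9,2] → █
    (7,0)@(15, 1): e=[77,23,-14] → ·
    (6,1)@(13, 3): e=[51,13,22] → █
    (7,1)@(15, 3): e=[53,27,6] → █
    (8,1)@(17, 3): e=[55,41,-10] → ·
    (5,2)@(11, 5): e=[25,3,58] → █
    (8,2)@(17, 5): e=[31,45,10] → █
    (9,2)@(19, 5): e=[33,59,-6] → ·
    (5,3)@(11, 7): e=[1,7,78] → █
    (9,3)@(19, 7): e=[9,63,14] → █
    (10,3)@(21, 7): e=[11,77,-2] → ·
    (5,4)@(11, 9): e=[-23,11,98] → ·
  covered (12 px):
    · · · · · · █ · · · ·
    · · · · · · █ █ · · ·
    · · · · · █ █ █ █ · ·
    · · · · · █ █ █ █ █ ·
    · · · · · · · · · · ·
    · · · · · · · · · · ·
    · · · · · · · · · · ·
    · · · · · · · · · · ·
    · · · · · · · · · · ·

Answer: 21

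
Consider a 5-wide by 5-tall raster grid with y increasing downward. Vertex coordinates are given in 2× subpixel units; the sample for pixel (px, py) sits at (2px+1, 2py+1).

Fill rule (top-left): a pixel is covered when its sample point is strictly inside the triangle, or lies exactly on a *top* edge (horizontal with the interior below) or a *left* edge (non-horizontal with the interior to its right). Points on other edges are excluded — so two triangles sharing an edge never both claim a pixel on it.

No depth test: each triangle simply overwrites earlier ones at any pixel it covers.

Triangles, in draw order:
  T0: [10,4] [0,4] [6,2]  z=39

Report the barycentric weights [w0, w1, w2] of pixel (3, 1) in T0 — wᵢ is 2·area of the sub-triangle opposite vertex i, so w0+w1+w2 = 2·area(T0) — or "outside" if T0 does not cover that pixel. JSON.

T0:
  2·area = 20
  edge (10, 4)→(0, 4): d=(-10,0) right/bottom  bias=-1
  edge (0, 4)→(6, 2): d=(6,-2) top-left  bias=+0
  edge (6, 2)→(10, 4): d=(4,2) right/bottom  bias=-1
    (4,0)@(9, 1): e=[30,0,-10] → .  [on edge]
    (1,1)@(3, 3): e=[10,0,10] → X  [on edge]
    (2,1)@(5, 3): e=[10,4,6] → X
    (3,1)@(7, 3): e=[10,8,2] → X
    (4,1)@(9, 3): e=[10,12,-2] → .
    (1,2)@(3, 5): e=[-10,12,18] → .
    (2,2)@(5, 5): e=[-10,16,14] → .
    (3,2)@(7, 5): e=[-10,20,10] → .
  covered (3 px):
    . . . . .
    . X X X .
    . . . . .
    . . . . .
    . . . . .

Result: [8,2,10]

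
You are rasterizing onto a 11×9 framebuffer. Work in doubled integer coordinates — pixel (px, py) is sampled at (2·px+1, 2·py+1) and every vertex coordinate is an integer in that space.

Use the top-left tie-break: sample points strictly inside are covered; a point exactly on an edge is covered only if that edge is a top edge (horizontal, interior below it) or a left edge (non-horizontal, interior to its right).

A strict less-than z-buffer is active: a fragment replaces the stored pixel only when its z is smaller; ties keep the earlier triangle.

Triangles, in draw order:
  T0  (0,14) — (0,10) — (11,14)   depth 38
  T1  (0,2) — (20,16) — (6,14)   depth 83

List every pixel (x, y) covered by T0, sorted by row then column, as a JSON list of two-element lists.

T0:
  2·area = 44
  edge (0, 14)→(0, 10): d=(0,-4) top-left  bias=+0
  edge (0, 10)→(11, 14): d=(11,4) right/bottom  bias=-1
  edge (11, 14)→(0, 14): d=(-11,0) right/bottom  bias=-1
    (0,5)@(1, 11): e=[4,7,33] → X
    (1,5)@(3, 11): e=[12,-1,33] → .
    (0,6)@(1, 13): e=[4,29,11] → X
    (1,6)@(3, 13): e=[12,21,11] → X
    (2,6)@(5, 13): e=[20,13,11] → X
    (3,6)@(7, 13): e=[28,5,11] → X
    (4,6)@(9, 13): e=[36,-3,11] → .
    (0,7)@(1, 15): e=[4,51,-11] → .
    (1,7)@(3, 15): e=[12,43,-11] → .
    (2,7)@(5, 15): e=[20,35,-11] → .
    (3,7)@(7, 15): e=[28,27,-11] → .
  covered (5 px):
    . . . . . . . . . . .
    . . . . . . . . . . .
    . . . . . . . . . . .
    . . . . . . . . . . .
    . . . . . . . . . . .
    X . . . . . . . . . .
    X X X X . . . . . . .
    . . . . . . . . . . .
    . . . . . . . . . . .
T1:
  2·area = 156
  edge (0, 2)→(20, 16): d=(20,14) right/bottom  bias=-1
  edge (20, 16)→(6, 14): d=(-14,-2) top-left  bias=+0
  edge (6, 14)→(0, 2): d=(-6,-12) top-left  bias=+0
    (0,1)@(1, 3): e=[6,144,6] → X
    (1,1)@(3, 3): e=[-22,148,30] → .
    (0,2)@(1, 5): e=[46,116,-6] → .
    (1,2)@(3, 5): e=[18,120,18] → X
    (2,2)@(5, 5): e=[-10,124,42] → .
    (1,3)@(3, 7): e=[58,92,6] → X
    (2,3)@(5, 7): e=[30,96,30] → X
    (3,3)@(7, 7): e=[2,100,54] → X
    (4,3)@(9, 7): e=[-26,104,78] → .
    (1,4)@(3, 9): e=[98,64,-6] → .
    (2,4)@(5, 9): e=[70,68,18] → X
    (4,4)@(9, 9): e=[14,76,66] → X
    (6,7)@(13, 15): e=[78,0,78] → X  [on edge]
  covered (20 px):
    . . . . . . . . . . .
    X . . . . . . . . . .
    . X . . . . . . . . .
    . X X X . . . . . . .
    . . X X X . . . . . .
    . . X X X X . . . . .
    . . . X X X X X . . .
    . . . . . . X X X . .
    . . . . . . . . . . .

Result: [[0,5],[0,6],[1,6],[2,6],[3,6]]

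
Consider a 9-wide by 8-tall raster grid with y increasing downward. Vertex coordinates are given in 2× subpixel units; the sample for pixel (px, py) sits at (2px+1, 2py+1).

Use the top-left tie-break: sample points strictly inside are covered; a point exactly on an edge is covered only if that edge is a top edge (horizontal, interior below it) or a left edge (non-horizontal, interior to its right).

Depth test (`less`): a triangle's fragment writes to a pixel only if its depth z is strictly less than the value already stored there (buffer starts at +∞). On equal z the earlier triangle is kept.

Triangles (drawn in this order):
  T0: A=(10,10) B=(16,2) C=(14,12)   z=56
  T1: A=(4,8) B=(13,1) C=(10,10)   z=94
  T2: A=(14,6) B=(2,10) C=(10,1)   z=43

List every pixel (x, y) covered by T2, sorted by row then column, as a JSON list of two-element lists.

T0:
  2·area = 44
  edge (10, 10)→(16, 2): d=(6,-8) top-left  bias=+0
  edge (16, 2)→(14, 12): d=(-2,10) right/bottom  bias=-1
  edge (14, 12)→(10, 10): d=(-4,-2) top-left  bias=+0
    (7,2)@(15, 5): e=[10,4,30] → X
    (8,2)@(17, 5): e=[26,-16,34] → .
    (6,3)@(13, 7): e=[6,20,18] → X
    (7,3)@(15, 7): e=[22,0,22] → .  [on edge]
    (5,4)@(11, 9): e=[2,36,6] → X
    (7,4)@(15, 9): e=[34,-4,14] → .
    (5,5)@(11, 11): e=[14,32,-2] → .
    (6,5)@(13, 11): e=[30,12,2] → X
    (7,5)@(15, 11): e=[46,-8,6] → .
    (6,6)@(13, 13): e=[42,8,-6] → .
  covered (5 px):
    . . . . . . . . .
    . . . . . . . . .
    . . . . . . . X .
    . . . . . . X . .
    . . . . . X X . .
    . . . . . . X . .
    . . . . . . . . .
    . . . . . . . . .
T1:
  2·area = 60
  edge (4, 8)→(13, 1): d=(9,-7) top-left  bias=+0
  edge (13, 1)→(10, 10): d=(-3,9) right/bottom  bias=-1
  edge (10, 10)→(4, 8): d=(-6,-2) top-left  bias=+0
    (6,0)@(13, 1): e=[0,0,60] → .  [on edge]
    (5,1)@(11, 3): e=[4,12,44] → X
    (6,1)@(13, 3): e=[18,-6,48] → .
    (4,2)@(9, 5): e=[8,24,28] → X
    (6,2)@(13, 5): e=[36,-12,36] → .
    (0,3)@(1, 7): e=[-30,90,0] → .  [on edge]
    (3,3)@(7, 7): e=[12,36,12] → X
    (5,3)@(11, 7): e=[40,0,20] → .  [on edge]
    (3,4)@(7, 9): e=[30,30,0] → X  [on edge]
    (5,4)@(11, 9): e=[58,-6,8] → .
    (3,5)@(7, 11): e=[48,24,-12] → .
    (4,5)@(9, 11): e=[62,6,-8] → .
    (6,5)@(13, 11): e=[90,-30,0] → .  [on edge]
    (4,6)@(9, 13): e=[80,0,-20] → .  [on edge]
  covered (7 px):
    . . . . . . . . .
    . . . . . X . . .
    . . . . X X . . .
    . . . X X . . . .
    . . . X X . . . .
    . . . . . . . . .
    . . . . . . . . .
    . . . . . . . . .
T2:
  2·area = 76
  edge (14, 6)→(2, 10): d=(-12,4) right/bottom  bias=-1
  edge (2, 10)→(10, 1): d=(8,-9) top-left  bias=+0
  edge (10, 1)→(14, 6): d=(4,5) right/bottom  bias=-1
    (4,1)@(9, 3): e=[56,7,13] → X
    (5,1)@(11, 3): e=[48,25,3] → X
    (6,1)@(13, 3): e=[40,43,-7] → .
    (3,2)@(7, 5): e=[40,5,31] → X
    (6,2)@(13, 5): e=[16,59,1] → X
    (7,2)@(15, 5): e=[8,77,-9] → .
    (8,2)@(17, 5): e=[0,95,-19] → .  [on edge]
    (2,3)@(5, 7): e=[24,3,49] → X
    (5,3)@(11, 7): e=[0,57,19] → .  [on edge]
    (6,3)@(13, 7): e=[-8,75,9] → .
    (1,4)@(3, 9): e=[8,1,67] → X
    (2,4)@(5, 9): e=[0,19,57] → .  [on edge]
  covered (10 px):
    . . . . . . . . .
    . . . . X X . . .
    . . . X X X X . .
    . . X X X . . . .
    . X . . . . . . .
    . . . . . . . . .
    . . . . . . . . .
    . . . . . . . . .

Answer: [[4,1],[5,1],[3,2],[4,2],[5,2],[6,2],[2,3],[3,3],[4,3],[1,4]]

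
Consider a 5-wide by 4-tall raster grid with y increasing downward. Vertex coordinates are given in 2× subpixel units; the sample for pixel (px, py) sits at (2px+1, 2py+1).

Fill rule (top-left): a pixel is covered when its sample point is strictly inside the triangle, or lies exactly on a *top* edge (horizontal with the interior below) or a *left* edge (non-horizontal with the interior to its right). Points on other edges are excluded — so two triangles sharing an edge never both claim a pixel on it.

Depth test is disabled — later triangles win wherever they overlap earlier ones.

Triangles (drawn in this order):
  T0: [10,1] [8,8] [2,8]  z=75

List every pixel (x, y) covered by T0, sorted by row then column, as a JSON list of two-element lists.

T0:
  2·area = 42
  edge (10, 1)→(8, 8): d=(-2,7) right/bottom  bias=-1
  edge (8, 8)→(2, 8): d=(-6,0) right/bottom  bias=-1
  edge (2, 8)→(10, 1): d=(8,-7) top-left  bias=+0
    (4,1)@(9, 3): e=[3,30,9] → █
    (3,2)@(7, 5): e=[13,18,11] → █
    (4,2)@(9, 5): e=[-1,18,25] → ·
    (2,3)@(5, 7): e=[23,6,13] → █
    (4,3)@(9, 7): e=[-5,6,41] → ·
  covered (4 px):
    · · · · ·
    · · · · █
    · · · █ ·
    · · █ █ ·

Result: [[4,1],[3,2],[2,3],[3,3]]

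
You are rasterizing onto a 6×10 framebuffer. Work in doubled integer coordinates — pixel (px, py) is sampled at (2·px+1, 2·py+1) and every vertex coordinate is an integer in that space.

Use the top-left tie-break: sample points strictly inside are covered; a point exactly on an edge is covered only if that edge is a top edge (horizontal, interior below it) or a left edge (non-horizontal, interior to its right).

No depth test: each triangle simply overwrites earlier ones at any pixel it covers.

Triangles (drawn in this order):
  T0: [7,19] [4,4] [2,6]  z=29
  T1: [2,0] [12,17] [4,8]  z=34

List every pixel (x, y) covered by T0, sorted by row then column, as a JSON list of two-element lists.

T0:
  2·area = 36  (B↔C swapped to make it positive)
  edge (7, 19)→(2, 6): d=(-5,-13) top-left  bias=+0
  edge (2, 6)→(4, 4): d=(2,-2) top-left  bias=+0
  edge (4, 4)→(7, 19): d=(3,15) right/bottom  bias=-1
    (3,0)@(7, 1): e=[90,0,-54] → ·  [on edge]
    (2,1)@(5, 3): e=[54,0,-18] → ·  [on edge]
    (1,2)@(3, 5): e=[18,0,18] → #  [on edge]
    (2,2)@(5, 5): e=[44,4,-12] → ·
    (0,3)@(1, 7): e=[-18,0,54] → ·  [on edge]
    (1,3)@(3, 7): e=[8,4,24] → #
    (2,3)@(5, 7): e=[34,8,-6] → ·
    (1,4)@(3, 9): e=[-2,8,30] → ·
    (2,4)@(5, 9): e=[24,12,0] → ·  [on edge]
    (2,5)@(5, 11): e=[14,16,6] → #
    (3,5)@(7, 11): e=[40,20,-24] → ·
    (2,6)@(5, 13): e=[4,20,12] → #
    (3,9)@(7, 19): e=[0,36,0] → ·  [on edge]
  covered (4 px):
    · · · · · ·
    · · · · · ·
    · # · · · ·
    · # · · · ·
    · · · · · ·
    · · # · · ·
    · · # · · ·
    · · · · · ·
    · · · · · ·
    · · · · · ·
T1:
  2·area = 46
  edge (2, 0)→(12, 17): d=(10,17) right/bottom  bias=-1
  edge (12, 17)→(4, 8): d=(-8,-9) top-left  bias=+0
  edge (4, 8)→(2, 0): d=(-2,-8) top-left  bias=+0
    (1,1)@(3, 3): e=[13,31,2] → #
    (2,1)@(5, 3): e=[-21,49,18] → ·
    (1,2)@(3, 5): e=[33,15,-2] → ·
    (2,3)@(5, 7): e=[19,17,10] → #
    (3,3)@(7, 7): e=[-15,35,26] → ·
    (2,4)@(5, 9): e=[39,1,6] → #
    (3,4)@(7, 9): e=[5,19,22] → #
    (4,4)@(9, 9): e=[-29,37,38] → ·
    (2,5)@(5, 11): e=[59,-15,2] → ·
    (3,5)@(7, 11): e=[25,3,18] → #
    (4,5)@(9, 11): e=[-9,21,34] → ·
    (3,6)@(7, 13): e=[45,-13,14] → ·
  covered (6 px):
    · · · · · ·
    · # · · · ·
    · · · · · ·
    · · # · · ·
    · · # # · ·
    · · · # · ·
    · · · · # ·
    · · · · · ·
    · · · · · ·
    · · · · · ·

Result: [[1,2],[1,3],[2,5],[2,6]]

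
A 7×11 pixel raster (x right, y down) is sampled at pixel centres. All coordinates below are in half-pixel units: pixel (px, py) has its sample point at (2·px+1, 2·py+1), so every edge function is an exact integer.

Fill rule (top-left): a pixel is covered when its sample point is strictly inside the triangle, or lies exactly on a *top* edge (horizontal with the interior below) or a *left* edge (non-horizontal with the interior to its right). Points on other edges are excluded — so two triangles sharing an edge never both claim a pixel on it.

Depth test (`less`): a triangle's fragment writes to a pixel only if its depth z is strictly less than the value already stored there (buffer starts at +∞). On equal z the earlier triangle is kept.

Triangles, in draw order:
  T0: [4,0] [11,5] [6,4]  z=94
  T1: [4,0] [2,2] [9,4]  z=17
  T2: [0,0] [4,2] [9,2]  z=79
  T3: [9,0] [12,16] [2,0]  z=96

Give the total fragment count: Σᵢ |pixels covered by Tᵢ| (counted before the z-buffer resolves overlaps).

T0:
  2·area = 18
  edge (4, 0)→(11, 5): d=(7,5) right/bottom  bias=-1
  edge (11, 5)→(6, 4): d=(-5,-1) top-left  bias=+0
  edge (6, 4)→(4, 0): d=(-2,-4) top-left  bias=+0
    (2,0)@(5, 1): e=[2,14,2] → #
    (3,0)@(7, 1): e=[-8,16,10] → ·
    (0,1)@(1, 3): e=[36,0,-18] → ·  [on edge]
    (2,1)@(5, 3): e=[16,4,-2] → ·
    (3,1)@(7, 3): e=[6,6,6] → #
    (4,1)@(9, 3): e=[-4,8,14] → ·
    (3,2)@(7, 5): e=[20,-4,2] → ·
    (5,2)@(11, 5): e=[0,0,18] → ·  [on edge]
  covered (2 px):
    · · # · · · ·
    · · · # · · ·
    · · · · · · ·
    · · · · · · ·
    · · · · · · ·
    · · · · · · ·
    · · · · · · ·
    · · · · · · ·
    · · · · · · ·
    · · · · · · ·
    · · · · · · ·
T1:
  2·area = 18  (B↔C swapped to make it positive)
  edge (4, 0)→(9, 4): d=(5,4) right/bottom  bias=-1
  edge (9, 4)→(2, 2): d=(-7,-2) top-left  bias=+0
  edge (2, 2)→(4, 0): d=(2,-2) top-left  bias=+0
    (1,0)@(3, 1): e=[9,9,0] → #  [on edge]
    (2,0)@(5, 1): e=[1,13,4] → #
    (3,0)@(7, 1): e=[-7,17,8] → ·
    (0,1)@(1, 3): e=[27,-9,0] → ·  [on edge]
    (1,1)@(3, 3): e=[19,-5,4] → ·
    (2,1)@(5, 3): e=[11,-1,8] → ·
    (3,1)@(7, 3): e=[3,3,12] → #
    (4,1)@(9, 3): e=[-5,7,16] → ·
    (3,2)@(7, 5): e=[13,-11,16] → ·
  covered (3 px):
    · # # · · · ·
    · · · # · · ·
    · · · · · · ·
    · · · · · · ·
    · · · · · · ·
    · · · · · · ·
    · · · · · · ·
    · · · · · · ·
    · · · · · · ·
    · · · · · · ·
    · · · · · · ·
T2:
  2·area = 10  (B↔C swapped to make it positive)
  edge (0, 0)→(9, 2): d=(9,2) right/bottom  bias=-1
  edge (9, 2)→(4, 2): d=(-5,0) right/bottom  bias=-1
  edge (4, 2)→(0, 0): d=(-4,-2) top-left  bias=+0
    (1,0)@(3, 1): e=[3,5,2] → #
    (2,0)@(5, 1): e=[-1,5,6] → ·
    (1,1)@(3, 3): e=[21,-5,-6] → ·
  covered (1 px):
    · # · · · · ·
    · · · · · · ·
    · · · · · · ·
    · · · · · · ·
    · · · · · · ·
    · · · · · · ·
    · · · · · · ·
    · · · · · · ·
    · · · · · · ·
    · · · · · · ·
    · · · · · · ·
T3:
  2·area = 112
  edge (9, 0)→(12, 16): d=(3,16) right/bottom  bias=-1
  edge (12, 16)→(2, 0): d=(-10,-16) top-left  bias=+0
  edge (2, 0)→(9, 0): d=(7,0) top-left  bias=+0
    (1,0)@(3, 1): e=[99,6,7] → #
    (2,0)@(5, 1): e=[67,38,7] → #
    (3,0)@(7, 1): e=[35,70,7] → #
    (4,0)@(9, 1): e=[3,102,7] → #
    (5,0)@(11, 1): e=[-29,134,7] → ·
    (1,1)@(3, 3): e=[105,-14,21] → ·
    (2,1)@(5, 3): e=[73,18,21] → #
    (5,1)@(11, 3): e=[-23,114,21] → ·
    (2,2)@(5, 5): e=[79,-2,35] → ·
    (3,2)@(7, 5): e=[47,30,35] → #
    (5,2)@(11, 5): e=[-17,94,35] → ·
    (3,3)@(7, 7): e=[53,10,49] → #
  covered (15 px):
    · # # # # · ·
    · · # # # · ·
    · · · # # · ·
    · · · # # · ·
    · · · · # · ·
    · · · · # # ·
    · · · · · # ·
    · · · · · · ·
    · · · · · · ·
    · · · · · · ·
    · · · · · · ·

Answer: 21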